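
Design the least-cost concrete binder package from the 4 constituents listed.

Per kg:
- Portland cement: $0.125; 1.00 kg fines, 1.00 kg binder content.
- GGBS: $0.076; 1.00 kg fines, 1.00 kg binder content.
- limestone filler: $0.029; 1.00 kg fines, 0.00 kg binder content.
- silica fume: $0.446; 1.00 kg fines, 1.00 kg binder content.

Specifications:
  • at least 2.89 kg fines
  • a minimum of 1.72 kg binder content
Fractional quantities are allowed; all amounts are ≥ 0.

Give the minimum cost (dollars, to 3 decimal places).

$0.165

Set it up as a linear program. Let x1 = kg of Portland cement, x2 = kg of GGBS, x3 = kg of limestone filler, x4 = kg of silica fume.
min 0.125x1 + 0.076x2 + 0.029x3 + 0.446x4 s.t.:
  1x1 + 1x2 + 1x3 + 1x4 ≥ 2.89   (fines)
  1x1 + 1x2 + 1x4 ≥ 1.72   (binder content)
  x1, x2, x3, x4 ≥ 0.
The cheapest feasible vertex uses only GGBS, limestone filler; Portland cement, silica fume are not used. The fines and binder content requirements are met with equality.
Solving gives x2 = 1.72, x3 = 1.17.
Hence cost = 0.076·1.72 + 0.029·1.17 = $0.16465.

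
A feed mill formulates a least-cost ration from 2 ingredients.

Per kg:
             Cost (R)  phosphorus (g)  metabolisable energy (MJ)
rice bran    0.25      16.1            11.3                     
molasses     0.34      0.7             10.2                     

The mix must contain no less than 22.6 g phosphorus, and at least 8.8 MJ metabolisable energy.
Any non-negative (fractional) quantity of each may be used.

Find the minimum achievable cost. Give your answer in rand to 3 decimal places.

R0.351

Let x1 = kg of rice bran, x2 = kg of molasses.
Minimise 0.25x1 + 0.34x2 with:
  16.1x1 + 0.7x2 ≥ 22.6   (phosphorus)
  11.3x1 + 10.2x2 ≥ 8.8   (metabolisable energy)
  x1, x2 ≥ 0.
At the optimum only rice bran is positive (molasses = 0). The phosphorus requirement is met with equality.
That vertex is x1 = 1.404.
Objective = 0.25·1.404 = 0.35100.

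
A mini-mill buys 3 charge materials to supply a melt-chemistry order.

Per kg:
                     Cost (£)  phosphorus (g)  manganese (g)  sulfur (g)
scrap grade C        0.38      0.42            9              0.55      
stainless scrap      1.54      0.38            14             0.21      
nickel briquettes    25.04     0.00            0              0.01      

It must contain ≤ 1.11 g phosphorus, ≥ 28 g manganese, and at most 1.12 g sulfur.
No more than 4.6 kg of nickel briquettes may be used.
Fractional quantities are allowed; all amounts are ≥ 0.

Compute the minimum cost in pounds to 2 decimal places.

Set it up as a linear program. Let x1 = kg of scrap grade C, x2 = kg of stainless scrap, x3 = kg of nickel briquettes.
min 0.38x1 + 1.54x2 + 25.04x3 with:
  0.42x1 + 0.38x2 ≤ 1.11   (phosphorus)
  9x1 + 14x2 ≥ 28   (manganese)
  0.55x1 + 0.21x2 + 0.01x3 ≤ 1.12   (sulfur)
  x3 ≤ 4.6
  x1, x2, x3 ≥ 0.
The optimal basis is {scrap grade C, stainless scrap}; nickel briquettes drops out. Binding constraints: manganese and sulfur.
So scrap grade C = 1.687 kg, stainless scrap = 0.9157 kg.
Hence cost = 0.38·1.687 + 1.54·0.9157 = £2.0512.

£2.05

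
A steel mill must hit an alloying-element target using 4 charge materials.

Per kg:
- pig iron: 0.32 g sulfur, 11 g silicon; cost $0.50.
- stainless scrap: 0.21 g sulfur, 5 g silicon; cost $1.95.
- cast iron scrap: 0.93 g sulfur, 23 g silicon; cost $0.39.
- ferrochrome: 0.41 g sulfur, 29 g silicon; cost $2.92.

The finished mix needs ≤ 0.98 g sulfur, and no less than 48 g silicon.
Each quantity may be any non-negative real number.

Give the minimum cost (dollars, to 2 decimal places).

This is a linear program. Let x1 = kg of pig iron, x2 = kg of stainless scrap, x3 = kg of cast iron scrap, x4 = kg of ferrochrome.
Minimize 0.5x1 + 1.95x2 + 0.39x3 + 2.92x4 with:
  0.32x1 + 0.21x2 + 0.93x3 + 0.41x4 ≤ 0.98   (sulfur)
  11x1 + 5x2 + 23x3 + 29x4 ≥ 48   (silicon)
  x1, x2, x3, x4 ≥ 0.
The optimal basis is {pig iron, ferrochrome}; stainless scrap, cast iron scrap drop out. The sulfur and silicon requirements are met with equality.
Solving gives x1 = 1.832, x4 = 0.9602.
Cost = 0.5·1.832 + 2.92·0.9602 = 3.7198.

$3.72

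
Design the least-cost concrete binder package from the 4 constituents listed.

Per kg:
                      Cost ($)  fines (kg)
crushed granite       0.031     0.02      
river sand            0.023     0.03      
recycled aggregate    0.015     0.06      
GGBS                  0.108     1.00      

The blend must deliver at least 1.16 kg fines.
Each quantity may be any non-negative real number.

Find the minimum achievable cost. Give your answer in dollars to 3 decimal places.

Let x1 = kg of crushed granite, x2 = kg of river sand, x3 = kg of recycled aggregate, x4 = kg of GGBS.
Minimise 0.031x1 + 0.023x2 + 0.015x3 + 0.108x4 s.t.:
  0.02x1 + 0.03x2 + 0.06x3 + 1x4 ≥ 1.16   (fines)
  x1, x2, x3, x4 ≥ 0.
The optimal basis is {GGBS}; crushed granite, river sand, recycled aggregate drop out. The fines requirement is met with equality.
Optimal quantities: GGBS = 1.16 kg.
Cost = 0.108·1.16 = 0.12528.

$0.125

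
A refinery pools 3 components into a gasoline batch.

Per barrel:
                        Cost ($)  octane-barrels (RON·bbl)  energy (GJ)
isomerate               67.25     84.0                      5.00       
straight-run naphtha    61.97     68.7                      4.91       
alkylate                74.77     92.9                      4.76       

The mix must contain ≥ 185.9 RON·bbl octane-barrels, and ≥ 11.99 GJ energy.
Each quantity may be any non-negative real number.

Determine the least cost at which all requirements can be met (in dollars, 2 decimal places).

$156.68

Treat it as an LP. Let x1 = barrels of isomerate, x2 = barrels of straight-run naphtha, x3 = barrels of alkylate.
min 67.25x1 + 61.97x2 + 74.77x3 s.t.:
  84x1 + 68.7x2 + 92.9x3 ≥ 185.9   (octane-barrels)
  5x1 + 4.91x2 + 4.76x3 ≥ 11.99   (energy)
  x1, x2, x3 ≥ 0.
At the optimum only isomerate, straight-run naphtha are positive (alkylate = 0). There the octane-barrels and energy constraints are tight.
Optimal quantities: isomerate = 1.2918 barrels, straight-run naphtha = 1.1265 barrels.
Hence cost = 67.25·1.2918 + 61.97·1.1265 = $156.6828.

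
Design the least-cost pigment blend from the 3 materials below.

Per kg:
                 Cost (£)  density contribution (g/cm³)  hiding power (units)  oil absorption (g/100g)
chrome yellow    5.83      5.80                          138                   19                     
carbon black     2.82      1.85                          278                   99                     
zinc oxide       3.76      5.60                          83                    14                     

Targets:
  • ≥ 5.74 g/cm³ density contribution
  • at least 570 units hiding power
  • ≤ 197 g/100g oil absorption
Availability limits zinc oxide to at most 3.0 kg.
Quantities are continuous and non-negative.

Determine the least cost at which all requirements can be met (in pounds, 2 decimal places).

Let x1 = kg of chrome yellow, x2 = kg of carbon black, x3 = kg of zinc oxide.
Minimise 5.83x1 + 2.82x2 + 3.76x3 s.t.:
  5.8x1 + 1.85x2 + 5.6x3 ≥ 5.74   (density contribution)
  138x1 + 278x2 + 83x3 ≥ 570   (hiding power)
  19x1 + 99x2 + 14x3 ≤ 197   (oil absorption)
  x3 ≤ 3
  x1, x2, x3 ≥ 0.
The optimal basis is {carbon black, zinc oxide}; chrome yellow drops out. There the density contribution and hiding power constraints are tight.
Optimal quantities: carbon black = 1.935 kg, zinc oxide = 0.3857 kg.
Hence cost = 2.82·1.935 + 3.76·0.3857 = £6.9069.

£6.91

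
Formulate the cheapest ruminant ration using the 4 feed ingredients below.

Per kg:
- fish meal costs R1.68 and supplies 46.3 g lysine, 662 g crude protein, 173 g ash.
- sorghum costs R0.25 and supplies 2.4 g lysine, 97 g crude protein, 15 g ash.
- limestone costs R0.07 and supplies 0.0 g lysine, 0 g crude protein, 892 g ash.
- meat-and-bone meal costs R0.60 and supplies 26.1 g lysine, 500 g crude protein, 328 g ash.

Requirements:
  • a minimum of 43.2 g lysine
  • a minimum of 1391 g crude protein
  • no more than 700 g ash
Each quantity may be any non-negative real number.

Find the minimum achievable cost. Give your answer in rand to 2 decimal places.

This is a linear program. Let x1 = kg of fish meal, x2 = kg of sorghum, x3 = kg of limestone, x4 = kg of meat-and-bone meal.
Minimise 1.68x1 + 0.25x2 + 0.07x3 + 0.6x4 s.t.:
  46.3x1 + 2.4x2 + 26.1x4 ≥ 43.2   (lysine)
  662x1 + 97x2 + 500x4 ≥ 1391   (crude protein)
  173x1 + 15x2 + 892x3 + 328x4 ≤ 700   (ash)
  x1, x2, x3, x4 ≥ 0.
The optimal basis is {sorghum, meat-and-bone meal}; fish meal, limestone drop out. The crude protein and ash requirements are met with equality.
Solving gives x2 = 4.369, x4 = 1.934.
Cost = 0.25·4.369 + 0.6·1.934 = 2.2527.

R2.25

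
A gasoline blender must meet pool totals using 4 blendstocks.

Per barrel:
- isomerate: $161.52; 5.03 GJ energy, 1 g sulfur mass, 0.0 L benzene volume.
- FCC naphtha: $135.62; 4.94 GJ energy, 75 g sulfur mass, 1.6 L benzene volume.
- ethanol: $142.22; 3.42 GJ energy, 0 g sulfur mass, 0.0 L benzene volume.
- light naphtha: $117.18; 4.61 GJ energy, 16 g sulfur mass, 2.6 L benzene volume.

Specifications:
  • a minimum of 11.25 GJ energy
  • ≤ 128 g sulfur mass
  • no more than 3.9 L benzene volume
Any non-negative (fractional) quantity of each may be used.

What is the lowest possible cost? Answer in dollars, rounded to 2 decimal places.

$308.56

Let x1 = barrels of isomerate, x2 = barrels of FCC naphtha, x3 = barrels of ethanol, x4 = barrels of light naphtha.
Minimize 161.52x1 + 135.62x2 + 142.22x3 + 117.18x4 with:
  5.03x1 + 4.94x2 + 3.42x3 + 4.61x4 ≥ 11.25   (energy)
  1x1 + 75x2 + 16x4 ≤ 128   (sulfur mass)
  1.6x2 + 2.6x4 ≤ 3.9   (benzene volume)
  x1, x2, x3, x4 ≥ 0.
The optimal basis is {isomerate, FCC naphtha, light naphtha}; ethanol drops out. There the energy, sulfur mass, benzene volume constraints are tight.
So isomerate = 0.19569 barrels, FCC naphtha = 1.5932 barrels, light naphtha = 0.51956 barrels.
Cost = 161.52·0.19569 + 135.62·1.5932 + 117.18·0.51956 = 308.5597.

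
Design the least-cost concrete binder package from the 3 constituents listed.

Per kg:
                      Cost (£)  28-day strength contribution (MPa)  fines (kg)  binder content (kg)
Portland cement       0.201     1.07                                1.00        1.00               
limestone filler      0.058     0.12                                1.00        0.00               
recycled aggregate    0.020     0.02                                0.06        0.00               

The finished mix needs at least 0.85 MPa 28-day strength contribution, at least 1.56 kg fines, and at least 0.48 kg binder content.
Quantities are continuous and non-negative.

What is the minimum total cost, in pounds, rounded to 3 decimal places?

£0.190

This is a linear program. Let x1 = kg of Portland cement, x2 = kg of limestone filler, x3 = kg of recycled aggregate.
min 0.201x1 + 0.058x2 + 0.02x3 with:
  1.07x1 + 0.12x2 + 0.02x3 ≥ 0.85   (28-day strength contribution)
  1x1 + 1x2 + 0.06x3 ≥ 1.56   (fines)
  1x1 ≥ 0.48   (binder content)
  x1, x2, x3 ≥ 0.
The cheapest feasible vertex uses only Portland cement, limestone filler; recycled aggregate is not used. Binding constraints: 28-day strength contribution and fines.
Solving gives x1 = 0.6977, x2 = 0.8623.
Total cost: 0.201·0.6977 + 0.058·0.8623 = 0.19025.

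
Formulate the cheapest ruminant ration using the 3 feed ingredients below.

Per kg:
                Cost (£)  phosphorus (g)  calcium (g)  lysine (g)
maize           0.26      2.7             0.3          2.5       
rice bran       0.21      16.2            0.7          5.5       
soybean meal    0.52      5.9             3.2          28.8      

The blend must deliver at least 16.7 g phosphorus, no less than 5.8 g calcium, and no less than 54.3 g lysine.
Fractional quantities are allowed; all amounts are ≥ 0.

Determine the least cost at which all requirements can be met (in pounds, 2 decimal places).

£1.02

This is a linear program. Let x1 = kg of maize, x2 = kg of rice bran, x3 = kg of soybean meal.
Minimise 0.26x1 + 0.21x2 + 0.52x3 with:
  2.7x1 + 16.2x2 + 5.9x3 ≥ 16.7   (phosphorus)
  0.3x1 + 0.7x2 + 3.2x3 ≥ 5.8   (calcium)
  2.5x1 + 5.5x2 + 28.8x3 ≥ 54.3   (lysine)
  x1, x2, x3 ≥ 0.
The optimal basis is {rice bran, soybean meal}; maize drops out. There the phosphorus and lysine constraints are tight.
That vertex is x2 = 0.3699, x3 = 1.815.
Total cost: 0.21·0.3699 + 0.52·1.815 = 1.0215.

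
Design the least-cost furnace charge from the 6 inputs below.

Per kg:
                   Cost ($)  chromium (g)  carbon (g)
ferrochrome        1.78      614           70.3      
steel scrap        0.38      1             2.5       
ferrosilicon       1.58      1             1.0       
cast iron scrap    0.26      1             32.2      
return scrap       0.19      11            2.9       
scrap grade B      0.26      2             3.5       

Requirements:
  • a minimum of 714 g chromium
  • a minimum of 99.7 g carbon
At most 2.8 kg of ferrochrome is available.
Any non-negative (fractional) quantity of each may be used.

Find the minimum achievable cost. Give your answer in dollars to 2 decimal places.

This is a linear program. Let x1 = kg of ferrochrome, x2 = kg of steel scrap, x3 = kg of ferrosilicon, x4 = kg of cast iron scrap, x5 = kg of return scrap, x6 = kg of scrap grade B.
Minimise 1.78x1 + 0.38x2 + 1.58x3 + 0.26x4 + 0.19x5 + 0.26x6 with:
  614x1 + 1x2 + 1x3 + 1x4 + 11x5 + 2x6 ≥ 714   (chromium)
  70.3x1 + 2.5x2 + 1x3 + 32.2x4 + 2.9x5 + 3.5x6 ≥ 99.7   (carbon)
  x1 ≤ 2.8
  x1, x2, x3, x4, x5, x6 ≥ 0.
At the optimum only ferrochrome, cast iron scrap are positive (steel scrap, ferrosilicon, return scrap, scrap grade B = 0). Binding constraints: chromium and carbon.
So ferrochrome = 1.162 kg, cast iron scrap = 0.5595 kg.
Objective = 1.78·1.162 + 0.26·0.5595 = 2.2138.

$2.21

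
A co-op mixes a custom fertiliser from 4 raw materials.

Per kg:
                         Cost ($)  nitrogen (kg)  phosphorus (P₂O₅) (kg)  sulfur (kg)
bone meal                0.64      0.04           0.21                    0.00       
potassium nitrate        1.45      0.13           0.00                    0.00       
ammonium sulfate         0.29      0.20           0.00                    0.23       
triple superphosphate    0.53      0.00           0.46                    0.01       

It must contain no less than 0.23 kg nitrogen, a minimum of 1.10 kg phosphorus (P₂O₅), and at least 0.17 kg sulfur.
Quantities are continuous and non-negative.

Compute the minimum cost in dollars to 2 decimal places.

Treat it as an LP. Let x1 = kg of bone meal, x2 = kg of potassium nitrate, x3 = kg of ammonium sulfate, x4 = kg of triple superphosphate.
Minimise 0.64x1 + 1.45x2 + 0.29x3 + 0.53x4 s.t.:
  0.04x1 + 0.13x2 + 0.2x3 ≥ 0.23   (nitrogen)
  0.21x1 + 0.46x4 ≥ 1.1   (phosphorus (P₂O₅))
  0.23x3 + 0.01x4 ≥ 0.17   (sulfur)
  x1, x2, x3, x4 ≥ 0.
The minimum-cost mix takes nothing from bone meal, potassium nitrate — only ammonium sulfate, triple superphosphate. Binding constraints: nitrogen and phosphorus (P₂O₅).
That vertex is x3 = 1.15, x4 = 2.391.
Cost = 0.29·1.15 + 0.53·2.391 = 1.6007.

$1.60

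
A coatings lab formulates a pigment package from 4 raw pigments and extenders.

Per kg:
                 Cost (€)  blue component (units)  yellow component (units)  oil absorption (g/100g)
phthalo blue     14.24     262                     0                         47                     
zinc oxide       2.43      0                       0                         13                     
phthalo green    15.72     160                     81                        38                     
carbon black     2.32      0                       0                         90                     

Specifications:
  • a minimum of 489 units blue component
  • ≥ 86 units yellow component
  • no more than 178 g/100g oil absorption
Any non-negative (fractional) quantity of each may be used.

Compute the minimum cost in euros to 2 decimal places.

Treat it as an LP. Let x1 = kg of phthalo blue, x2 = kg of zinc oxide, x3 = kg of phthalo green, x4 = kg of carbon black.
min 14.24x1 + 2.43x2 + 15.72x3 + 2.32x4 subject to:
  262x1 + 160x3 ≥ 489   (blue component)
  81x3 ≥ 86   (yellow component)
  47x1 + 13x2 + 38x3 + 90x4 ≤ 178   (oil absorption)
  x1, x2, x3, x4 ≥ 0.
At the optimum only phthalo blue, phthalo green are positive (zinc oxide, carbon black = 0). The blue component and yellow component requirements are met with equality.
So phthalo blue = 1.218 kg, phthalo green = 1.062 kg.
Cost = 14.24·1.218 + 15.72·1.062 = 34.0390.

€34.04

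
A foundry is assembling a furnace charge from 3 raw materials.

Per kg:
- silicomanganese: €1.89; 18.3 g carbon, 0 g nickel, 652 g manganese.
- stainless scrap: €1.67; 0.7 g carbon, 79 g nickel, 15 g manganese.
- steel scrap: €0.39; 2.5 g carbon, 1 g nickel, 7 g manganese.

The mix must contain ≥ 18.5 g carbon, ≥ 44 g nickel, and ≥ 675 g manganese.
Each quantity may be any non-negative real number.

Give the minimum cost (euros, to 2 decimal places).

€2.86

This is a linear program. Let x1 = kg of silicomanganese, x2 = kg of stainless scrap, x3 = kg of steel scrap.
Minimize 1.89x1 + 1.67x2 + 0.39x3 subject to:
  18.3x1 + 0.7x2 + 2.5x3 ≥ 18.5   (carbon)
  79x2 + 1x3 ≥ 44   (nickel)
  652x1 + 15x2 + 7x3 ≥ 675   (manganese)
  x1, x2, x3 ≥ 0.
The optimal basis is {silicomanganese, stainless scrap}; steel scrap drops out. Binding constraints: nickel and manganese.
So silicomanganese = 1.022 kg, stainless scrap = 0.557 kg.
Cost = 1.89·1.022 + 1.67·0.557 = 2.8618.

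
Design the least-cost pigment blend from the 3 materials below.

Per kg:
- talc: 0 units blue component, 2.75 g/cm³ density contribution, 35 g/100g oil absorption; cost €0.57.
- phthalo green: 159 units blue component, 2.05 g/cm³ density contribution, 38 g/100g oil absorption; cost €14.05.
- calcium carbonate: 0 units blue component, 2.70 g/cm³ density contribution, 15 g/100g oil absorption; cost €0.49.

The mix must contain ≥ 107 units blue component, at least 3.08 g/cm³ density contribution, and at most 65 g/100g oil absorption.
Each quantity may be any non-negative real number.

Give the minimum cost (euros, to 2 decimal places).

Set it up as a linear program. Let x1 = kg of talc, x2 = kg of phthalo green, x3 = kg of calcium carbonate.
min 0.57x1 + 14.05x2 + 0.49x3 with:
  159x2 ≥ 107   (blue component)
  2.75x1 + 2.05x2 + 2.7x3 ≥ 3.08   (density contribution)
  35x1 + 38x2 + 15x3 ≤ 65   (oil absorption)
  x1, x2, x3 ≥ 0.
The minimum-cost mix takes nothing from talc — only phthalo green, calcium carbonate. There the blue component and density contribution constraints are tight.
Optimal quantities: phthalo green = 0.673 kg, calcium carbonate = 0.6298 kg.
Objective = 14.05·0.673 + 0.49·0.6298 = 9.7643.

€9.76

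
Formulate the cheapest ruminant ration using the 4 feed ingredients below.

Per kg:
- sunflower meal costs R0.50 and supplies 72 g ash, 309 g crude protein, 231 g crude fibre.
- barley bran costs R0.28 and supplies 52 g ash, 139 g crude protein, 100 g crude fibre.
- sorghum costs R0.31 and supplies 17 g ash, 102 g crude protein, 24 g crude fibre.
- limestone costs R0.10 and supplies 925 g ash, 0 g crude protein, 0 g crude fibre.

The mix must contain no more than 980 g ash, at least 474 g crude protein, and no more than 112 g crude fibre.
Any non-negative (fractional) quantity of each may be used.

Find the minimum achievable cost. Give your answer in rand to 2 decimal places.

Treat it as an LP. Let x1 = kg of sunflower meal, x2 = kg of barley bran, x3 = kg of sorghum, x4 = kg of limestone.
Minimise 0.5x1 + 0.28x2 + 0.31x3 + 0.1x4 s.t.:
  72x1 + 52x2 + 17x3 + 925x4 ≤ 980   (ash)
  309x1 + 139x2 + 102x3 ≥ 474   (crude protein)
  231x1 + 100x2 + 24x3 ≤ 112   (crude fibre)
  x1, x2, x3, x4 ≥ 0.
The minimum-cost mix takes nothing from barley bran, limestone — only sunflower meal, sorghum. There the crude protein and crude fibre constraints are tight.
That vertex is x1 = 0.002973, x3 = 4.638.
Hence cost = 0.5·0.002973 + 0.31·4.638 = R1.4393.

R1.44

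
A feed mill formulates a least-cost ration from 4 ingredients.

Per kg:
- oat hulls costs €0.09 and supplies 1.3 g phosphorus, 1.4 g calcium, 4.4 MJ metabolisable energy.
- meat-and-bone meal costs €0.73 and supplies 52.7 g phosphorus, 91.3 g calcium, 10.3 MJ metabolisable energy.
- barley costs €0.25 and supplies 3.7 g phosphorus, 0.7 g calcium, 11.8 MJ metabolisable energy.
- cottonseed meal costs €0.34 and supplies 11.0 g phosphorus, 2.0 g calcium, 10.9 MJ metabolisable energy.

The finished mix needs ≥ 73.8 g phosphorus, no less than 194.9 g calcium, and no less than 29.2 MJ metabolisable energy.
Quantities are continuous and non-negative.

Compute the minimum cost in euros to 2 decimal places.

€1.69

Set it up as a linear program. Let x1 = kg of oat hulls, x2 = kg of meat-and-bone meal, x3 = kg of barley, x4 = kg of cottonseed meal.
Minimise 0.09x1 + 0.73x2 + 0.25x3 + 0.34x4 with:
  1.3x1 + 52.7x2 + 3.7x3 + 11x4 ≥ 73.8   (phosphorus)
  1.4x1 + 91.3x2 + 0.7x3 + 2x4 ≥ 194.9   (calcium)
  4.4x1 + 10.3x2 + 11.8x3 + 10.9x4 ≥ 29.2   (metabolisable energy)
  x1, x2, x3, x4 ≥ 0.
The minimum-cost mix takes nothing from barley, cottonseed meal — only oat hulls, meat-and-bone meal. Binding constraints: calcium and metabolisable energy.
That vertex is x1 = 1.7, x2 = 2.109.
Cost = 0.09·1.7 + 0.73·2.109 = 1.6926.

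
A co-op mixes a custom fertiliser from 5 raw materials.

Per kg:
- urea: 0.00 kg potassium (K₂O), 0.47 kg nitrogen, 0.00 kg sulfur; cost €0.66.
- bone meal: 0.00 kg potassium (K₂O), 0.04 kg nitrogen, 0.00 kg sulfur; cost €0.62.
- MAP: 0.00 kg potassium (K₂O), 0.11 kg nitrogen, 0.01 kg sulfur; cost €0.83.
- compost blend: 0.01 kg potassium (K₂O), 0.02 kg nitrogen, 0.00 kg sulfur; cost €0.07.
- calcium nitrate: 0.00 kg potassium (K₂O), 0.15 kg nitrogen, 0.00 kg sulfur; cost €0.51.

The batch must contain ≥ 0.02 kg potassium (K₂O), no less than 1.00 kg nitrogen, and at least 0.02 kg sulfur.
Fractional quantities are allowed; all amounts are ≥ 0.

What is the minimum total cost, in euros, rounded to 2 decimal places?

€2.84

This is a linear program. Let x1 = kg of urea, x2 = kg of bone meal, x3 = kg of MAP, x4 = kg of compost blend, x5 = kg of calcium nitrate.
min 0.66x1 + 0.62x2 + 0.83x3 + 0.07x4 + 0.51x5 subject to:
  0.01x4 ≥ 0.02   (potassium (K₂O))
  0.47x1 + 0.04x2 + 0.11x3 + 0.02x4 + 0.15x5 ≥ 1   (nitrogen)
  0.01x3 ≥ 0.02   (sulfur)
  x1, x2, x3, x4, x5 ≥ 0.
The optimal basis is {urea, MAP, compost blend}; bone meal, calcium nitrate drop out. There the potassium (K₂O), nitrogen, sulfur constraints are tight.
So urea = 1.574 kg, MAP = 2 kg, compost blend = 2 kg.
Hence cost = 0.66·1.574 + 0.83·2 + 0.07·2 = €2.8388.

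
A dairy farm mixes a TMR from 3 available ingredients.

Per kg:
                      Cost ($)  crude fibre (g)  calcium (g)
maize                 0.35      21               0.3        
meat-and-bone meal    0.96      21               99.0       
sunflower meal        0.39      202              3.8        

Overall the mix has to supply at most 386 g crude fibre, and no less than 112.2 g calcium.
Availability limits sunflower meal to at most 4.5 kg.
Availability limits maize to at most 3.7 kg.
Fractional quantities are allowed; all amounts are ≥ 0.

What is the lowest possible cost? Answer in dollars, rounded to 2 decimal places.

$1.09

Let x1 = kg of maize, x2 = kg of meat-and-bone meal, x3 = kg of sunflower meal.
Minimise 0.35x1 + 0.96x2 + 0.39x3 s.t.:
  21x1 + 21x2 + 202x3 ≤ 386   (crude fibre)
  0.3x1 + 99x2 + 3.8x3 ≥ 112.2   (calcium)
  x3 ≤ 4.5
  x1 ≤ 3.7
  x1, x2, x3 ≥ 0.
The cheapest feasible vertex uses only meat-and-bone meal; maize, sunflower meal are not used. Binding constraint: calcium.
Optimal quantities: meat-and-bone meal = 1.133 kg.
Cost = 0.96·1.133 = 1.0877.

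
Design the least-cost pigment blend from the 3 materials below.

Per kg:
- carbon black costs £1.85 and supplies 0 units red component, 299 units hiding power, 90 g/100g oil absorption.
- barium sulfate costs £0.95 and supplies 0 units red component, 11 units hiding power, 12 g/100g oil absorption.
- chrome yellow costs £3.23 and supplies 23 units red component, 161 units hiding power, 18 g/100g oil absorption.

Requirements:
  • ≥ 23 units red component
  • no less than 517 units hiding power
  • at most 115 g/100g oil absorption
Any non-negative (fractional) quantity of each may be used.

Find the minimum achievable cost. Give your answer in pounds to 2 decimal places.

Treat it as an LP. Let x1 = kg of carbon black, x2 = kg of barium sulfate, x3 = kg of chrome yellow.
min 1.85x1 + 0.95x2 + 3.23x3 with:
  23x3 ≥ 23   (red component)
  299x1 + 11x2 + 161x3 ≥ 517   (hiding power)
  90x1 + 12x2 + 18x3 ≤ 115   (oil absorption)
  x1, x2, x3 ≥ 0.
At the optimum only carbon black, chrome yellow are positive (barium sulfate = 0). There the hiding power and oil absorption constraints are tight.
Solving gives x1 = 1.011, x3 = 1.333.
Total cost: 1.85·1.011 + 3.23·1.333 = 6.1759.

£6.18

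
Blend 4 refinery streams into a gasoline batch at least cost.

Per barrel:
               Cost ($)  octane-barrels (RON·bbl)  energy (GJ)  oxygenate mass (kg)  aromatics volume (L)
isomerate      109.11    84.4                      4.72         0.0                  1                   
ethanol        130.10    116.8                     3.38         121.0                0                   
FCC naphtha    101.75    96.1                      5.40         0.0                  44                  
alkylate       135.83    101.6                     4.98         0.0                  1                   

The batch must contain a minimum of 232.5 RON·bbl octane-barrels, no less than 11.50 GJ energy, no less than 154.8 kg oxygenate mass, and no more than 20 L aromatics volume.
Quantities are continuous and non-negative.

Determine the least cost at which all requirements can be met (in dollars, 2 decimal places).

Let x1 = barrels of isomerate, x2 = barrels of ethanol, x3 = barrels of FCC naphtha, x4 = barrels of alkylate.
min 109.11x1 + 130.1x2 + 101.75x3 + 135.83x4 s.t.:
  84.4x1 + 116.8x2 + 96.1x3 + 101.6x4 ≥ 232.5   (octane-barrels)
  4.72x1 + 3.38x2 + 5.4x3 + 4.98x4 ≥ 11.5   (energy)
  121x2 ≥ 154.8   (oxygenate mass)
  1x1 + 44x3 + 1x4 ≤ 20   (aromatics volume)
  x1, x2, x3, x4 ≥ 0.
The minimum-cost mix takes nothing from alkylate — only isomerate, ethanol, FCC naphtha. The energy, oxygenate mass, aromatics volume requirements are met with equality.
So isomerate = 1.027 barrels, ethanol = 1.2793 barrels, FCC naphtha = 0.43121 barrels.
Cost = 109.11·1.027 + 130.1·1.2793 + 101.75·0.43121 = 322.3685.

$322.37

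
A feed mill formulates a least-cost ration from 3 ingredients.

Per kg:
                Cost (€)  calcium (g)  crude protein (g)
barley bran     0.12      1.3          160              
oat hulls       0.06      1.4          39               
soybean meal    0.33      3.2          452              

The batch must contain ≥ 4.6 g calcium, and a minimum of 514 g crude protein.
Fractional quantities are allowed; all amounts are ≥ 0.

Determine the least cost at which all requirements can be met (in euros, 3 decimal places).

Let x1 = kg of barley bran, x2 = kg of oat hulls, x3 = kg of soybean meal.
min 0.12x1 + 0.06x2 + 0.33x3 s.t.:
  1.3x1 + 1.4x2 + 3.2x3 ≥ 4.6   (calcium)
  160x1 + 39x2 + 452x3 ≥ 514   (crude protein)
  x1, x2, x3 ≥ 0.
The optimal basis is {barley bran, oat hulls}; soybean meal drops out. Binding constraints: calcium and crude protein.
Optimal quantities: barley bran = 3.117 kg, oat hulls = 0.3912 kg.
Objective = 0.12·3.117 + 0.06·0.3912 = 0.39751.

€0.398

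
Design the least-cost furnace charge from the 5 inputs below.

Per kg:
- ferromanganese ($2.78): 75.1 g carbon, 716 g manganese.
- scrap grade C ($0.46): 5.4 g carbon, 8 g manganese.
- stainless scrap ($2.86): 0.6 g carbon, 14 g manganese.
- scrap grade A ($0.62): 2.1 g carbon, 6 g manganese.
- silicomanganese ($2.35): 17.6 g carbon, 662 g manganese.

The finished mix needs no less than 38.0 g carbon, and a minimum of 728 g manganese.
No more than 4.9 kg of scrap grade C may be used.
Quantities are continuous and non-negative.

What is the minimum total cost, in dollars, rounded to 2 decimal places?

$2.66

Set it up as a linear program. Let x1 = kg of ferromanganese, x2 = kg of scrap grade C, x3 = kg of stainless scrap, x4 = kg of scrap grade A, x5 = kg of silicomanganese.
Minimize 2.78x1 + 0.46x2 + 2.86x3 + 0.62x4 + 2.35x5 subject to:
  75.1x1 + 5.4x2 + 0.6x3 + 2.1x4 + 17.6x5 ≥ 38   (carbon)
  716x1 + 8x2 + 14x3 + 6x4 + 662x5 ≥ 728   (manganese)
  x2 ≤ 4.9
  x1, x2, x3, x4, x5 ≥ 0.
The minimum-cost mix takes nothing from scrap grade C, stainless scrap, scrap grade A — only ferromanganese, silicomanganese. Binding constraints: carbon and manganese.
Optimal quantities: ferromanganese = 0.3326 kg, silicomanganese = 0.74 kg.
Cost = 2.78·0.3326 + 2.35·0.74 = 2.6636.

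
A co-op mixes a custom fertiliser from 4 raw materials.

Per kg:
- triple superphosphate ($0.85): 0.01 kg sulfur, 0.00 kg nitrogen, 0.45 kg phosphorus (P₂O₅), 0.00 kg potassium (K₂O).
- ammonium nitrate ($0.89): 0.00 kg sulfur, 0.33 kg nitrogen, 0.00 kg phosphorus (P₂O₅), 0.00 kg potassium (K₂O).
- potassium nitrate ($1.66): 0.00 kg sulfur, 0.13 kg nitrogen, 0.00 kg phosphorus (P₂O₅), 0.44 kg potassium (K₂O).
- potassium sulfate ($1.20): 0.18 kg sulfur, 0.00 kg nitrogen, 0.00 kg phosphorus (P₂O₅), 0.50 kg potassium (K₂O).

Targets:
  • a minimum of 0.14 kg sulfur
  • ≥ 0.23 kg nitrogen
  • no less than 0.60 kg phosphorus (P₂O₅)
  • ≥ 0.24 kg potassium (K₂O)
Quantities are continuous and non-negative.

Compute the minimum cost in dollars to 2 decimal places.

Set it up as a linear program. Let x1 = kg of triple superphosphate, x2 = kg of ammonium nitrate, x3 = kg of potassium nitrate, x4 = kg of potassium sulfate.
Minimize 0.85x1 + 0.89x2 + 1.66x3 + 1.2x4 subject to:
  0.01x1 + 0.18x4 ≥ 0.14   (sulfur)
  0.33x2 + 0.13x3 ≥ 0.23   (nitrogen)
  0.45x1 ≥ 0.6   (phosphorus (P₂O₅))
  0.44x3 + 0.5x4 ≥ 0.24   (potassium (K₂O))
  x1, x2, x3, x4 ≥ 0.
The minimum-cost mix takes nothing from potassium nitrate — only triple superphosphate, ammonium nitrate, potassium sulfate. Binding constraints: sulfur, nitrogen, phosphorus (P₂O₅).
Solving gives x1 = 1.333, x2 = 0.697, x4 = 0.7037.
Cost = 0.85·1.333 + 0.89·0.697 + 1.2·0.7037 = 2.5978.

$2.60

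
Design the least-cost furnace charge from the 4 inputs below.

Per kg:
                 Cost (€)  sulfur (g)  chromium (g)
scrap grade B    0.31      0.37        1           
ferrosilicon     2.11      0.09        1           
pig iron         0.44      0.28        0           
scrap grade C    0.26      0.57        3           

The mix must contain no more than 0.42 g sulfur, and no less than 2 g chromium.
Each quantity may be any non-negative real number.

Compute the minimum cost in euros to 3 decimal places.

Let x1 = kg of scrap grade B, x2 = kg of ferrosilicon, x3 = kg of pig iron, x4 = kg of scrap grade C.
min 0.31x1 + 2.11x2 + 0.44x3 + 0.26x4 with:
  0.37x1 + 0.09x2 + 0.28x3 + 0.57x4 ≤ 0.42   (sulfur)
  1x1 + 1x2 + 3x4 ≥ 2   (chromium)
  x1, x2, x3, x4 ≥ 0.
The minimum-cost mix takes nothing from scrap grade B, ferrosilicon, pig iron — only scrap grade C. There the chromium constraint is tight.
That vertex is x4 = 0.6667.
Cost = 0.26·0.6667 = 0.17334.

€0.173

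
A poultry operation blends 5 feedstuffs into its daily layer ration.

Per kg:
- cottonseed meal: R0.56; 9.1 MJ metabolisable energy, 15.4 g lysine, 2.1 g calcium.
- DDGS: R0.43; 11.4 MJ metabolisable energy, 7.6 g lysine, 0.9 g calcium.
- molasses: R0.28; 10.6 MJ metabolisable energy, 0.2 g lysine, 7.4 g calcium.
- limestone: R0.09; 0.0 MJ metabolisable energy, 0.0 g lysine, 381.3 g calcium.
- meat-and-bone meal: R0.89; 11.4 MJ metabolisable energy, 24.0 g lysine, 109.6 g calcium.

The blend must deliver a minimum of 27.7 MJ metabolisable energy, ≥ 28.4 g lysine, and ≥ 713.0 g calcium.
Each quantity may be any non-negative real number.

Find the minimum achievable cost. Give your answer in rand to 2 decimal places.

This is a linear program. Let x1 = kg of cottonseed meal, x2 = kg of DDGS, x3 = kg of molasses, x4 = kg of limestone, x5 = kg of meat-and-bone meal.
Minimise 0.56x1 + 0.43x2 + 0.28x3 + 0.09x4 + 0.89x5 s.t.:
  9.1x1 + 11.4x2 + 10.6x3 + 11.4x5 ≥ 27.7   (metabolisable energy)
  15.4x1 + 7.6x2 + 0.2x3 + 24x5 ≥ 28.4   (lysine)
  2.1x1 + 0.9x2 + 7.4x3 + 381.3x4 + 109.6x5 ≥ 713   (calcium)
  x1, x2, x3, x4, x5 ≥ 0.
The optimal basis is {cottonseed meal, DDGS, limestone}; molasses, meat-and-bone meal drop out. There the metabolisable energy, lysine, calcium constraints are tight.
Optimal quantities: cottonseed meal = 1.064 kg, DDGS = 1.58 kg, limestone = 1.86 kg.
Objective = 0.56·1.064 + 0.43·1.58 + 0.09·1.86 = 1.4426.

R1.44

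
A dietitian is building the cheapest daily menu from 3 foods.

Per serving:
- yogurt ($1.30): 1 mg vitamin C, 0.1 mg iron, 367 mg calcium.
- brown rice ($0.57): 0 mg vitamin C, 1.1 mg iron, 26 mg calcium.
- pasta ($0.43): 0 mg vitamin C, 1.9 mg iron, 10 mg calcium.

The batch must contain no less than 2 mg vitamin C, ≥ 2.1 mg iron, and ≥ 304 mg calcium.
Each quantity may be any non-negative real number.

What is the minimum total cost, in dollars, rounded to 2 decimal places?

Let x1 = servings of yogurt, x2 = servings of brown rice, x3 = servings of pasta.
Minimise 1.3x1 + 0.57x2 + 0.43x3 s.t.:
  1x1 ≥ 2   (vitamin C)
  0.1x1 + 1.1x2 + 1.9x3 ≥ 2.1   (iron)
  367x1 + 26x2 + 10x3 ≥ 304   (calcium)
  x1, x2, x3 ≥ 0.
The optimal basis is {yogurt, pasta}; brown rice drops out. The vitamin C and iron requirements are met with equality.
So yogurt = 2 servings, pasta = 1 serving.
Objective = 1.3·2 + 0.43·1 = 3.0300.

$3.03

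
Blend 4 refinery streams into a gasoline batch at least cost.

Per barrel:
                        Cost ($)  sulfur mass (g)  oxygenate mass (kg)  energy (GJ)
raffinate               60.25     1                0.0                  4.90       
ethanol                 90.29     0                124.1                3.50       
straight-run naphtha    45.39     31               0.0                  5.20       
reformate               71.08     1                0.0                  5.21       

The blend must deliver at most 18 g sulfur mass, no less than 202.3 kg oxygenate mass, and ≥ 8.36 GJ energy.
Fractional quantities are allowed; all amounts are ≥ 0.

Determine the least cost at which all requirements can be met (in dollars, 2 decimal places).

Let x1 = barrels of raffinate, x2 = barrels of ethanol, x3 = barrels of straight-run naphtha, x4 = barrels of reformate.
Minimize 60.25x1 + 90.29x2 + 45.39x3 + 71.08x4 subject to:
  1x1 + 31x3 + 1x4 ≤ 18   (sulfur mass)
  124.1x2 ≥ 202.3   (oxygenate mass)
  4.9x1 + 3.5x2 + 5.2x3 + 5.21x4 ≥ 8.36   (energy)
  x1, x2, x3, x4 ≥ 0.
The optimal basis is {ethanol, straight-run naphtha}; raffinate, reformate drop out. There the oxygenate mass and energy constraints are tight.
Solving gives x2 = 1.63014, x3 = 0.510485.
Objective = 90.29·1.63014 + 45.39·0.510485 = 170.3563.

$170.36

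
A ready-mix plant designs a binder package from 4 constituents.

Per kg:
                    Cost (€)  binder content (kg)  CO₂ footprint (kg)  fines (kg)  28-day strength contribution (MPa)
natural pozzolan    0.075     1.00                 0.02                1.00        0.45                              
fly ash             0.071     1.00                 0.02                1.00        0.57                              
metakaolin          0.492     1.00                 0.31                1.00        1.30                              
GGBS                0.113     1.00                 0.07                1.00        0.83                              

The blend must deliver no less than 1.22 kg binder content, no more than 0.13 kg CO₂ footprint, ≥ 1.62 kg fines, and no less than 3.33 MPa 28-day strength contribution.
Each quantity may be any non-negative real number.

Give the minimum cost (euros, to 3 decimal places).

€0.415

Let x1 = kg of natural pozzolan, x2 = kg of fly ash, x3 = kg of metakaolin, x4 = kg of GGBS.
Minimise 0.075x1 + 0.071x2 + 0.492x3 + 0.113x4 subject to:
  1x1 + 1x2 + 1x3 + 1x4 ≥ 1.22   (binder content)
  0.02x1 + 0.02x2 + 0.31x3 + 0.07x4 ≤ 0.13   (CO₂ footprint)
  1x1 + 1x2 + 1x3 + 1x4 ≥ 1.62   (fines)
  0.45x1 + 0.57x2 + 1.3x3 + 0.83x4 ≥ 3.33   (28-day strength contribution)
  x1, x2, x3, x4 ≥ 0.
The optimal basis is {fly ash}; natural pozzolan, metakaolin, GGBS drop out. The 28-day strength contribution requirement is met with equality.
Optimal quantities: fly ash = 5.842 kg.
Objective = 0.071·5.842 = 0.41478.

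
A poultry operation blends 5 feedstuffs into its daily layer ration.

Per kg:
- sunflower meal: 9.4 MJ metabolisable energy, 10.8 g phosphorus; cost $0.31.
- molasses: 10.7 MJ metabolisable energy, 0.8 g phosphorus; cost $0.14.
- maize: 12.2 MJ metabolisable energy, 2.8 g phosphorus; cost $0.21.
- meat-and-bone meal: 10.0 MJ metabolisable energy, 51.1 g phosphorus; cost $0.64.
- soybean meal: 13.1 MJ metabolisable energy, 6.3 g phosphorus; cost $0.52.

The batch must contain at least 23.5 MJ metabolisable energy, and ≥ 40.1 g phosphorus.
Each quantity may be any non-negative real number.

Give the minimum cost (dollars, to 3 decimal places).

$0.695

Treat it as an LP. Let x1 = kg of sunflower meal, x2 = kg of molasses, x3 = kg of maize, x4 = kg of meat-and-bone meal, x5 = kg of soybean meal.
min 0.31x1 + 0.14x2 + 0.21x3 + 0.64x4 + 0.52x5 with:
  9.4x1 + 10.7x2 + 12.2x3 + 10x4 + 13.1x5 ≥ 23.5   (metabolisable energy)
  10.8x1 + 0.8x2 + 2.8x3 + 51.1x4 + 6.3x5 ≥ 40.1   (phosphorus)
  x1, x2, x3, x4, x5 ≥ 0.
The minimum-cost mix takes nothing from sunflower meal, maize, soybean meal — only molasses, meat-and-bone meal. There the metabolisable energy and phosphorus constraints are tight.
That vertex is x2 = 1.485, x4 = 0.7615.
Objective = 0.14·1.485 + 0.64·0.7615 = 0.69526.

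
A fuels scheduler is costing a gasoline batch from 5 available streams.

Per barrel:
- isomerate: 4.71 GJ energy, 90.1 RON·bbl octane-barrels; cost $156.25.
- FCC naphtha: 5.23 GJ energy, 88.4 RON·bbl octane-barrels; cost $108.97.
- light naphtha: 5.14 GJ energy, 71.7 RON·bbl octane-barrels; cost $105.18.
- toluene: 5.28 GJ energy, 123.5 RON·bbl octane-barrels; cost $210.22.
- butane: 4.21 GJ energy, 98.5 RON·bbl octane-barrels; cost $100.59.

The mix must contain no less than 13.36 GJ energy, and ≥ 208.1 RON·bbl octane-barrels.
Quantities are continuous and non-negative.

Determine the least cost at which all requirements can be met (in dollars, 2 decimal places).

Let x1 = barrels of isomerate, x2 = barrels of FCC naphtha, x3 = barrels of light naphtha, x4 = barrels of toluene, x5 = barrels of butane.
Minimise 156.25x1 + 108.97x2 + 105.18x3 + 210.22x4 + 100.59x5 subject to:
  4.71x1 + 5.23x2 + 5.14x3 + 5.28x4 + 4.21x5 ≥ 13.36   (energy)
  90.1x1 + 88.4x2 + 71.7x3 + 123.5x4 + 98.5x5 ≥ 208.1   (octane-barrels)
  x1, x2, x3, x4, x5 ≥ 0.
The cheapest feasible vertex uses only FCC naphtha, light naphtha; isomerate, toluene, butane are not used. Binding constraints: energy and octane-barrels.
That vertex is x2 = 1.40734, x3 = 1.16724.
Cost = 108.97·1.40734 + 105.18·1.16724 = 276.1281.

$276.13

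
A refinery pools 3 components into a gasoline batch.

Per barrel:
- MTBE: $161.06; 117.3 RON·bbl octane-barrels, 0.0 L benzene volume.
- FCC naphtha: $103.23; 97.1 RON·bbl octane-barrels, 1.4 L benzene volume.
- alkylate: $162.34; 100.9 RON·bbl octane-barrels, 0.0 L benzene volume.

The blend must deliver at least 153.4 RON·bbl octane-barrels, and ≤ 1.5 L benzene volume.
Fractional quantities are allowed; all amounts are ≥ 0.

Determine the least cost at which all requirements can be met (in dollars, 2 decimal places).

$178.38

Let x1 = barrels of MTBE, x2 = barrels of FCC naphtha, x3 = barrels of alkylate.
Minimize 161.06x1 + 103.23x2 + 162.34x3 with:
  117.3x1 + 97.1x2 + 100.9x3 ≥ 153.4   (octane-barrels)
  1.4x2 ≤ 1.5   (benzene volume)
  x1, x2, x3 ≥ 0.
The minimum-cost mix takes nothing from alkylate — only MTBE, FCC naphtha. There the octane-barrels and benzene volume constraints are tight.
So MTBE = 0.42084 barrels, FCC naphtha = 1.0714 barrels.
Total cost: 161.06·0.42084 + 103.23·1.0714 = 178.3811.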